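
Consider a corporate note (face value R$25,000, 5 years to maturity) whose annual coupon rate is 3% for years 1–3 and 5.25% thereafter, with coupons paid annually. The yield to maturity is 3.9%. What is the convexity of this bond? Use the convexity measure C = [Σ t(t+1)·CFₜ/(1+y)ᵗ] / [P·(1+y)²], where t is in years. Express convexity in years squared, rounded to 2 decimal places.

25.55

With y = 0.039:
  t   CF        PV=CF/(1+0.039)^t    t·PV        t(t+1)·PV
  1       750.00       721.8479       721.8479       1,443.6959
  2       750.00       694.7526     1,389.5052       4,168.5155
  3       750.00       668.6743     2,006.0228       8,024.0914
  4     1,312.50     1,126.2560     4,505.0240      22,525.1202
  5    26,312.50    21,731.2334   108,656.1668     651,937.0007
  Σ                 24,942.7642   117,278.5668     688,098.4236
P = 24,942.7642.
Convexity = Σ t(t+1)·PV / [P·(1+y)²] = 688,098.4236 / (24,942.7642 × 1.079521) = 25.55494.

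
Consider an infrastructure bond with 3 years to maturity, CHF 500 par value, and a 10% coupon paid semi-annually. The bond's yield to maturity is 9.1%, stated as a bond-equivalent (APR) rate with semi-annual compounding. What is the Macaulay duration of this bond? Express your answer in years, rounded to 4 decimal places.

Periodic yield y = 0.0455. Discount each cash flow and weight by its period:
  t   CF        PV=CF/(1+0.0455)^t    t·PV
  1        25.00        23.9120        23.9120
  2        25.00        22.8714        45.7427
  3        25.00        21.8760        65.6280
  4        25.00        20.9240        83.6958
  5        25.00        20.0134       100.0668
  6       525.00       401.9898     2,411.9391
  Σ                    511.5865     2,730.9844
Price P = Σ PV = 511.5865.
Macaulay duration = Σ(t·PV) / P = 2,730.9844 / 511.5865 = 5.33826 half-year periods.
In years: 5.33826 / 2 = 2.66913 years.

2.6691 years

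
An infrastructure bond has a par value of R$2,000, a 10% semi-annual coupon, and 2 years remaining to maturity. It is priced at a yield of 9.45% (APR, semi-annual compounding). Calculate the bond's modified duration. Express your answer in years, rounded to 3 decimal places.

1.778 years

Periodic yield y = 0.04725. First find Macaulay duration:
  t   CF        PV=CF/(1+0.04725)^t    t·PV
  1       100.00        95.4882        95.4882
  2       100.00        91.1799       182.3599
  3       100.00        87.0661       261.1982
  4     2,100.00     1,745.8938     6,983.5751
  Σ                  2,019.6280     7,522.6214
P = 2,019.6280; Macaulay duration = 7,522.6214 / 2,019.6280 = 3.72476 half-year periods = 1.86238 years.
Modified duration = D_Mac / (1 + y) = 1.86238 / 1.04725 = 1.77835 years.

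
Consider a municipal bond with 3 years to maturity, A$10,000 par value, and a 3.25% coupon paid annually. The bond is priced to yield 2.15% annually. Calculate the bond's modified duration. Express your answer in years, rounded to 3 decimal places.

2.847 years

Periodic yield y = 0.0215. First find Macaulay duration:
  t   CF        PV=CF/(1+0.0215)^t    t·PV
  1       325.00       318.1596       318.1596
  2       325.00       311.4631       622.9262
  3    10,325.00     9,686.6799    29,060.0396
  Σ                 10,316.3026    30,001.1254
P = 10,316.3026; Macaulay duration = 30,001.1254 / 10,316.3026 = 2.90813 years.
Modified duration = D_Mac / (1 + y) = 2.90813 / 1.0215 = 2.84692 years.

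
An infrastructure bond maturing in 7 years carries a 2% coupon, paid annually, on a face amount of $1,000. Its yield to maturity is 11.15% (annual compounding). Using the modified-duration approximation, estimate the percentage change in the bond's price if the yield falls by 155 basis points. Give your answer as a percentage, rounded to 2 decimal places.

+8.98%

Periodic yield y = 0.1115. Modified duration first:
  t   CF        PV=CF/(1+0.1115)^t    t·PV
  1        20.00        17.9937        17.9937
  2        20.00        16.1887        32.3773
  3        20.00        14.5647        43.6941
  4        20.00        13.1036        52.4146
  5        20.00        11.7892        58.9458
  6        20.00        10.6065        63.6392
  7     1,020.00       486.6692     3,406.6847
  Σ                    570.9156     3,675.7494
P = 570.9156; D_Mac = 6.43834 yrs; D_mod = 6.43834/(1+0.1115) = 5.79248 yrs.
ΔP/P ≈ -D_mod · Δy = -5.79248 × (-0.0155) = +0.089783 = +8.9783%.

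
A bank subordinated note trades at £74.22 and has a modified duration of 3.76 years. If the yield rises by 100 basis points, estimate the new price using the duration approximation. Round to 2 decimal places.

Duration approximation: ΔP/P ≈ -D_mod · Δy = -3.76 × (+0.01) = -0.037600.
New price ≈ 74.22 × (1 - 0.037600) = 71.429328.

£71.43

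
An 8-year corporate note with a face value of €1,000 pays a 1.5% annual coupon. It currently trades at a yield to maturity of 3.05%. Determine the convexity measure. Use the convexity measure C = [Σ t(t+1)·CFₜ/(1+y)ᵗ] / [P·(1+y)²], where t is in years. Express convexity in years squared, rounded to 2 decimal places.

62.97

With y = 0.0305:
  t   CF        PV=CF/(1+0.0305)^t    t·PV        t(t+1)·PV
  1        15.00        14.5560        14.5560          29.1121
  2        15.00        14.1252        28.2504          84.7513
  3        15.00        13.7072        41.1215         164.4858
  4        15.00        13.3015        53.2058         266.0292
  5        15.00        12.9078        64.5389         387.2332
  6        15.00        12.5257        75.1544         526.0809
  7        15.00        12.1550        85.0851         680.6805
  8     1,015.00       798.1455     6,385.1641      57,466.4765
  Σ                    891.4239     6,747.0762      59,604.8496
P = 891.4239.
Convexity = Σ t(t+1)·PV / [P·(1+y)²] = 59,604.8496 / (891.4239 × 1.061930) = 62.96531.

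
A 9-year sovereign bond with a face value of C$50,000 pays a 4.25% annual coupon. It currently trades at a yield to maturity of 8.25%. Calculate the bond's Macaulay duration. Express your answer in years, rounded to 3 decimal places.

Periodic yield y = 0.0825. Discount each cash flow and weight by its year:
  t   CF        PV=CF/(1+0.0825)^t    t·PV
  1     2,125.00     1,963.0485     1,963.0485
  2     2,125.00     1,813.4397     3,626.8794
  3     2,125.00     1,675.2330     5,025.6990
  4     2,125.00     1,547.5594     6,190.2374
  5     2,125.00     1,429.6160     7,148.0802
  6     2,125.00     1,320.6615     7,923.9688
  7     2,125.00     1,220.0106     8,540.0741
  8     2,125.00     1,127.0306     9,016.2445
  9    52,125.00    25,538.4728   229,846.2551
  Σ                 37,635.0720   279,280.4870
Price P = Σ PV = 37,635.0720.
Macaulay duration = Σ(t·PV) / P = 279,280.4870 / 37,635.0720 = 7.42075 years.

7.421 years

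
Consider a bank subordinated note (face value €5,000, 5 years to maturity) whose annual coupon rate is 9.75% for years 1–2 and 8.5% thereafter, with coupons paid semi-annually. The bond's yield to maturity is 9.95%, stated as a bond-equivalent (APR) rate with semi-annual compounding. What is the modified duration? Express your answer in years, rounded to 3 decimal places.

Periodic yield y = 0.04975. First find Macaulay duration:
  t   CF        PV=CF/(1+0.04975)^t    t·PV
  1       243.75       232.1981       232.1981
  2       243.75       221.1938       442.3875
  3       243.75       210.7109       632.1327
  4       243.75       200.7248       802.8993
  5       212.50       166.6977       833.4883
  6       212.50       158.7975       952.7849
  7       212.50       151.2717     1,058.9021
  8       212.50       144.1026     1,152.8209
  9       212.50       137.2733     1,235.4594
  10    5,212.50     3,207.6519    32,076.5192
  Σ                  4,830.6223    39,419.5926
P = 4,830.6223; Macaulay duration = 39,419.5926 / 4,830.6223 = 8.16035 half-year periods = 4.08018 years.
Modified duration = D_Mac / (1 + y) = 4.08018 / 1.04975 = 3.88681 years.

3.887 years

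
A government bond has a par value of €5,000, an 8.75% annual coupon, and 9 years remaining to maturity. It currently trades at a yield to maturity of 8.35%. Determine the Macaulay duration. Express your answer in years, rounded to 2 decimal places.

Periodic yield y = 0.0835. Discount each cash flow and weight by its year:
  t   CF        PV=CF/(1+0.0835)^t    t·PV
  1       437.50       403.7840       403.7840
  2       437.50       372.6664       745.3328
  3       437.50       343.9468     1,031.8405
  4       437.50       317.4405     1,269.7622
  5       437.50       292.9770     1,464.8848
  6       437.50       270.3987     1,622.3921
  7       437.50       249.5604     1,746.9227
  8       437.50       230.3280     1,842.6240
  9     5,437.50     2,642.0378    23,778.3403
  Σ                  5,123.1396    33,905.8834
Price P = Σ PV = 5,123.1396.
Macaulay duration = Σ(t·PV) / P = 33,905.8834 / 5,123.1396 = 6.61818 years.

6.62 years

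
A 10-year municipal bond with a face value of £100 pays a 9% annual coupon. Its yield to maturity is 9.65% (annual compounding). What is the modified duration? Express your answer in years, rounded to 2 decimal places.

Periodic yield y = 0.0965. First find Macaulay duration:
  t   CF        PV=CF/(1+0.0965)^t    t·PV
  1         9.00         8.2079         8.2079
  2         9.00         7.4856        14.9712
  3         9.00         6.8268        20.4804
  4         9.00         6.2260        24.9039
  5         9.00         5.6781        28.3903
  6         9.00         5.1783        31.0700
  7         9.00         4.7226        33.0583
  8         9.00         4.3070        34.4559
  9         9.00         3.9279        35.3515
  10      109.00        43.3851       433.8505
  Σ                     95.9453       664.7398
P = 95.9453; Macaulay duration = 664.7398 / 95.9453 = 6.92832 years.
Modified duration = D_Mac / (1 + y) = 6.92832 / 1.0965 = 6.31858 years.

6.32 years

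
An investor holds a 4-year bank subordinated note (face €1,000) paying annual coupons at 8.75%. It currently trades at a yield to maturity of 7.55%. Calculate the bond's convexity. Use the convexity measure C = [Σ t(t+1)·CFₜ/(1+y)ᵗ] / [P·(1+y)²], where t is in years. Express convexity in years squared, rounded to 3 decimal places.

With y = 0.0755:
  t   CF        PV=CF/(1+0.0755)^t    t·PV        t(t+1)·PV
  1        87.50        81.3575        81.3575         162.7150
  2        87.50        75.6462       151.2924         453.8773
  3        87.50        70.3359       211.0076         844.0303
  4     1,087.50       812.8073     3,251.2293      16,256.1464
  Σ                  1,040.1469     3,694.8868      17,716.7691
P = 1,040.1469.
Convexity = Σ t(t+1)·PV / [P·(1+y)²] = 17,716.7691 / (1,040.1469 × 1.156700) = 14.72546.

14.725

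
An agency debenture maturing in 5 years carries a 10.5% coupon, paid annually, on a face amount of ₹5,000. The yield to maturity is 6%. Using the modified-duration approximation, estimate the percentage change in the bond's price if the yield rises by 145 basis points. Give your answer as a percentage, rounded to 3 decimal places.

Periodic yield y = 0.06. Modified duration first:
  t   CF        PV=CF/(1+0.06)^t    t·PV
  1       525.00       495.2830       495.2830
  2       525.00       467.2481       934.4963
  3       525.00       440.8001     1,322.4004
  4       525.00       415.8492     1,663.3967
  5     5,525.00     4,128.6014    20,643.0070
  Σ                  5,947.7819    25,058.5834
P = 5,947.7819; D_Mac = 4.21310 yrs; D_mod = 4.21310/(1+0.06) = 3.97462 yrs.
ΔP/P ≈ -D_mod · Δy = -3.97462 × (+0.0145) = -0.057632 = -5.7632%.

-5.763%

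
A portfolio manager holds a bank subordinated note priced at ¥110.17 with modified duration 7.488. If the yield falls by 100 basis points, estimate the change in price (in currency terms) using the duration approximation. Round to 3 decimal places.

+¥8.250

Duration approximation: ΔP/P ≈ -D_mod · Δy = -7.488 × (-0.01) = +0.074880.
ΔP ≈ 110.17 × (+0.074880) = +8.2495296.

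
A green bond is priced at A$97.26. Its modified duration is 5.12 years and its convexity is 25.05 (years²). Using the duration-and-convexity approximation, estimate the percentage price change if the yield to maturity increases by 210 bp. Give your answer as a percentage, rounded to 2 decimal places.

Duration effect: -D_mod·Δy = -5.12 × (+0.021) = -0.107520
Convexity effect: ½·C·(Δy)² = 0.5 × 25.05 × (0.021)² = +0.005523525
ΔP/P ≈ -0.107520 + 0.005523525 = -0.101996475
= -10.1996475%.

-10.20%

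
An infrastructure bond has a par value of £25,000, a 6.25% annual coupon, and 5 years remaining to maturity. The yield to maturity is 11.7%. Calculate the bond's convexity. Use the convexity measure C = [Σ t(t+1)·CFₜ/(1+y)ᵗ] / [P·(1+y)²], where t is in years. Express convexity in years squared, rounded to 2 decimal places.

With y = 0.117:
  t   CF        PV=CF/(1+0.117)^t    t·PV        t(t+1)·PV
  1     1,562.50     1,398.8362     1,398.8362       2,797.6723
  2     1,562.50     1,252.3153     2,504.6306       7,513.8917
  3     1,562.50     1,121.1417     3,363.4251      13,453.7004
  4     1,562.50     1,003.7079     4,014.8315      20,074.1576
  5    26,562.50    15,275.7690    76,378.8449     458,273.0694
  Σ                 20,051.7700    87,660.5683     502,112.4915
P = 20,051.7700.
Convexity = Σ t(t+1)·PV / [P·(1+y)²] = 502,112.4915 / (20,051.7700 × 1.247689) = 20.06975.

20.07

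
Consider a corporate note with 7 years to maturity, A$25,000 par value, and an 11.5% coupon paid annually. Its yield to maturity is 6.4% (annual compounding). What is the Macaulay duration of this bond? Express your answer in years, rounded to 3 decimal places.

Periodic yield y = 0.064. Discount each cash flow and weight by its year:
  t   CF        PV=CF/(1+0.064)^t    t·PV
  1     2,875.00     2,702.0677     2,702.0677
  2     2,875.00     2,539.5373     5,079.0746
  3     2,875.00     2,386.7832     7,160.3495
  4     2,875.00     2,243.2173     8,972.8690
  5     2,875.00     2,108.2869    10,541.4345
  6     2,875.00     1,981.4726    11,888.8359
  7    27,875.00    18,056.0804   126,392.5629
  Σ                 32,017.4453   172,737.1940
Price P = Σ PV = 32,017.4453.
Macaulay duration = Σ(t·PV) / P = 172,737.1940 / 32,017.4453 = 5.39510 years.

5.395 years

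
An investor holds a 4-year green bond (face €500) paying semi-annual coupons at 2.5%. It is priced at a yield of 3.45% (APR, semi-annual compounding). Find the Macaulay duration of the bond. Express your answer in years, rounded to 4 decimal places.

Periodic yield y = 0.01725. Discount each cash flow and weight by its period:
  t   CF        PV=CF/(1+0.01725)^t    t·PV
  1         6.25         6.1440         6.1440
  2         6.25         6.0398        12.0797
  3         6.25         5.9374        17.8122
  4         6.25         5.8367        23.3469
  5         6.25         5.7377        28.6887
  6         6.25         5.6405        33.8427
  7         6.25         5.5448        38.8136
  8       506.25       441.5130     3,532.1036
  Σ                    482.3939     3,692.8315
Price P = Σ PV = 482.3939.
Macaulay duration = Σ(t·PV) / P = 3,692.8315 / 482.3939 = 7.65522 half-year periods.
In years: 7.65522 / 2 = 3.82761 years.

3.8276 years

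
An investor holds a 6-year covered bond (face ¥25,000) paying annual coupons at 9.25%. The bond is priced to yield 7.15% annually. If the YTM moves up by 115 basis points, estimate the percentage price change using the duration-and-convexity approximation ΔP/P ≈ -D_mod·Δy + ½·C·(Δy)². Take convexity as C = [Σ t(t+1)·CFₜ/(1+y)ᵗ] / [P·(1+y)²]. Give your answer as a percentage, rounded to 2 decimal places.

-5.10%

With y = 0.0715:
  t   CF        PV=CF/(1+0.0715)^t    t·PV        t(t+1)·PV
  1     2,312.50     2,158.1895     2,158.1895       4,316.3789
  2     2,312.50     2,014.1759     4,028.3518      12,085.0553
  3     2,312.50     1,879.7722     5,639.3165      22,557.2660
  4     2,312.50     1,754.3371     7,017.3483      35,086.7414
  5     2,312.50     1,637.2721     8,186.3606      49,118.1634
  6    27,312.50    18,047.1406   108,282.8437     757,979.9056
  Σ                 27,490.8873   135,312.4102     881,143.5106
P = 27,490.8873; D_Mac = 4.92208 yrs; D_mod = 4.59364 yrs; C = 27.91731.
Duration effect: -4.59364 × (+0.0115) = -0.052827
Convexity effect: 0.5 × 27.91731 × (0.0115)² = +0.0018460
ΔP/P ≈ -0.052827 + 0.0018460 = -0.050981 = -5.0981%.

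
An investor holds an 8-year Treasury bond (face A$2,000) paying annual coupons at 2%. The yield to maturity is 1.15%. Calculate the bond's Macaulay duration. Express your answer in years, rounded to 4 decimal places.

Periodic yield y = 0.0115. Discount each cash flow and weight by its year:
  t   CF        PV=CF/(1+0.0115)^t    t·PV
  1        40.00        39.5452        39.5452
  2        40.00        39.0956        78.1913
  3        40.00        38.6511       115.9534
  4        40.00        38.2117       152.8468
  5        40.00        37.7773       188.8863
  6        40.00        37.3478       224.0866
  7        40.00        36.9232       258.4621
  8     2,040.00     1,861.6716    14,893.3727
  Σ                  2,129.2235    15,951.3445
Price P = Σ PV = 2,129.2235.
Macaulay duration = Σ(t·PV) / P = 15,951.3445 / 2,129.2235 = 7.49163 years.

7.4916 years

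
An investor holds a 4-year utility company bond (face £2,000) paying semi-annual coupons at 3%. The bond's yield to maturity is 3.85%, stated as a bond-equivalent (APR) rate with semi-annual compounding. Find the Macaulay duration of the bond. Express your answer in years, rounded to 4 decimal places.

3.7952 years

Periodic yield y = 0.01925. Discount each cash flow and weight by its period:
  t   CF        PV=CF/(1+0.01925)^t    t·PV
  1        30.00        29.4334        29.4334
  2        30.00        28.8775        57.7550
  3        30.00        28.3321        84.9964
  4        30.00        27.7970       111.1881
  5        30.00        27.2720       136.3602
  6        30.00        26.7570       160.5418
  7        30.00        26.2516       183.7614
  8     2,030.00     1,742.8109    13,942.4875
  Σ                  1,937.5316    14,706.5238
Price P = Σ PV = 1,937.5316.
Macaulay duration = Σ(t·PV) / P = 14,706.5238 / 1,937.5316 = 7.59034 half-year periods.
In years: 7.59034 / 2 = 3.79517 years.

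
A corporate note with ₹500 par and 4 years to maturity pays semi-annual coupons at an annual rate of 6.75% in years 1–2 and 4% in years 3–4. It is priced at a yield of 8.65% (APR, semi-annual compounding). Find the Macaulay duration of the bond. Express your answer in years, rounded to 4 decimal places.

Periodic yield y = 0.04325. Discount each cash flow and weight by its period:
  t   CF        PV=CF/(1+0.04325)^t    t·PV
  1       16.875        16.1754        16.1754
  2       16.875        15.5048        31.0097
  3       16.875        14.8620        44.5861
  4       16.875        14.2459        56.9836
  5       10.000         8.0920        40.4602
  6       10.000         7.7566        46.5394
  7       10.000         7.4350        52.0450
  8      510.000       363.4654     2,907.7229
  Σ                    447.5372     3,195.5224
Price P = Σ PV = 447.5372.
Macaulay duration = Σ(t·PV) / P = 3,195.5224 / 447.5372 = 7.14024 half-year periods.
In years: 7.14024 / 2 = 3.57012 years.

3.5701 years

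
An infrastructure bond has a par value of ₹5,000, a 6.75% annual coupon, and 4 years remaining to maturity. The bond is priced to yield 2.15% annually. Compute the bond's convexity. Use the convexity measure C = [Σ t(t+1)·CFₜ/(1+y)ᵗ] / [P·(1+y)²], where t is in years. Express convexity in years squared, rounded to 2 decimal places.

With y = 0.0215:
  t   CF        PV=CF/(1+0.0215)^t    t·PV        t(t+1)·PV
  1       337.50       330.3965       330.3965         660.7930
  2       337.50       323.4425       646.8849       1,940.6548
  3       337.50       316.6348       949.9044       3,799.6178
  4     5,337.50     4,902.1253    19,608.5010      98,042.5052
  Σ                  5,872.5990    21,535.6869     104,443.5707
P = 5,872.5990.
Convexity = Σ t(t+1)·PV / [P·(1+y)²] = 104,443.5707 / (5,872.5990 × 1.043462) = 17.04412.

17.04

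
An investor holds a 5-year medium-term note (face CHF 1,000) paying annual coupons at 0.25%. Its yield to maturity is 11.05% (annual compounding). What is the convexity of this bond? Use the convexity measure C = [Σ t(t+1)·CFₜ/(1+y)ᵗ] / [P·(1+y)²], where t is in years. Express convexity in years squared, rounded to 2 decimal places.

24.11

With y = 0.1105:
  t   CF        PV=CF/(1+0.1105)^t    t·PV        t(t+1)·PV
  1         2.50         2.2512         2.2512           4.5025
  2         2.50         2.0272         4.0545          12.1634
  3         2.50         1.8255         5.4765          21.9061
  4         2.50         1.6439         6.5755          32.8773
  5     1,002.50       593.5968     2,967.9841      17,807.9046
  Σ                    601.3447     2,986.3418      17,879.3539
P = 601.3447.
Convexity = Σ t(t+1)·PV / [P·(1+y)²] = 17,879.3539 / (601.3447 × 1.233210) = 24.10967.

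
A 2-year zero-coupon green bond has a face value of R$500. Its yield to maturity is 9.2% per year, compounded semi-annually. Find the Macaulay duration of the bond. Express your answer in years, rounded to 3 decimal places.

A zero-coupon bond has a single cash flow at maturity, so its Macaulay duration equals its maturity: 2 years.
(Equivalently: 4 semi-annual periods ÷ 2 = 2 years.)

2.000 years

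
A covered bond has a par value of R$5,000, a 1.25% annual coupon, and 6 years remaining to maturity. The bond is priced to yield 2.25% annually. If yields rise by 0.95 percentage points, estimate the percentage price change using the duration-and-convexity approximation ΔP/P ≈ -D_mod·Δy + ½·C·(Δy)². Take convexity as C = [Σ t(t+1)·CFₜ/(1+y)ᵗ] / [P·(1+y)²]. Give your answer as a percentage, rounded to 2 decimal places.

-5.23%

With y = 0.0225:
  t   CF        PV=CF/(1+0.0225)^t    t·PV        t(t+1)·PV
  1        62.50        61.1247        61.1247         122.2494
  2        62.50        59.7797       119.5593         358.6779
  3        62.50        58.4642       175.3926         701.5705
  4        62.50        57.1777       228.7108       1,143.5542
  5        62.50        55.9195       279.5976       1,677.5856
  6     5,062.50     4,429.8104    26,578.8623     186,052.0358
  Σ                  4,722.2762    27,443.2473     190,055.6734
P = 4,722.2762; D_Mac = 5.81144 yrs; D_mod = 5.68356 yrs; C = 38.49487.
Duration effect: -5.68356 × (+0.0095) = -0.053994
Convexity effect: 0.5 × 38.49487 × (0.0095)² = +0.0017371
ΔP/P ≈ -0.053994 + 0.0017371 = -0.052257 = -5.2257%.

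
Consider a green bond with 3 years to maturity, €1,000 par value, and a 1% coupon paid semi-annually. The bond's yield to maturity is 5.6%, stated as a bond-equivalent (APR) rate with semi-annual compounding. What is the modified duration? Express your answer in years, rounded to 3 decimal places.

Periodic yield y = 0.028. First find Macaulay duration:
  t   CF        PV=CF/(1+0.028)^t    t·PV
  1         5.00         4.8638         4.8638
  2         5.00         4.7313         9.4627
  3         5.00         4.6025        13.8074
  4         5.00         4.4771        17.9084
  5         5.00         4.3552        21.7758
  6     1,005.00       851.5446     5,109.2673
  Σ                    874.5744     5,177.0854
P = 874.5744; Macaulay duration = 5,177.0854 / 874.5744 = 5.91955 half-year periods = 2.95977 years.
Modified duration = D_Mac / (1 + y) = 2.95977 / 1.028 = 2.87916 years.

2.879 years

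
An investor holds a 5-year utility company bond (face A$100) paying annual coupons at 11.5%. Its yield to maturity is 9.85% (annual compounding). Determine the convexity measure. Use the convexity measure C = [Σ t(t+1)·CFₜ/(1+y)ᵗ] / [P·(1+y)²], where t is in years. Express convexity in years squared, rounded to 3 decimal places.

With y = 0.0985:
  t   CF        PV=CF/(1+0.0985)^t    t·PV        t(t+1)·PV
  1        11.50        10.4688        10.4688          20.9376
  2        11.50         9.5301        19.0602          57.1806
  3        11.50         8.6756        26.0267         104.1068
  4        11.50         7.8976        31.5906         157.9529
  5       111.50        69.7067       348.5335       2,091.2012
  Σ                    106.2788       435.6798       2,431.3791
P = 106.2788.
Convexity = Σ t(t+1)·PV / [P·(1+y)²] = 2,431.3791 / (106.2788 × 1.206702) = 18.95858.

18.959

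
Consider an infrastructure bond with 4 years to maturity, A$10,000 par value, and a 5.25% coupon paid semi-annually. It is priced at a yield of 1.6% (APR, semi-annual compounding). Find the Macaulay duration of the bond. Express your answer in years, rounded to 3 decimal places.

Periodic yield y = 0.008. Discount each cash flow and weight by its period:
  t   CF        PV=CF/(1+0.008)^t    t·PV
  1       262.50       260.4167       260.4167
  2       262.50       258.3499       516.6997
  3       262.50       256.2995       768.8984
  4       262.50       254.2653     1,017.0614
  5       262.50       252.2474     1,261.2369
  6       262.50       250.2454     1,501.4724
  7       262.50       248.2593     1,737.8153
  8    10,262.50     9,628.7279    77,029.8231
  Σ                 11,408.8113    84,093.4239
Price P = Σ PV = 11,408.8113.
Macaulay duration = Σ(t·PV) / P = 84,093.4239 / 11,408.8113 = 7.37092 half-year periods.
In years: 7.37092 / 2 = 3.68546 years.

3.685 years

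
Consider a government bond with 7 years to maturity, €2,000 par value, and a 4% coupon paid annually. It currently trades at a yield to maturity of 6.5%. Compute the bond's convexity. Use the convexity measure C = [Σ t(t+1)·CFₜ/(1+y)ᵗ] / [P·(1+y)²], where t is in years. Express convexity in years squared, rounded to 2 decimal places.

With y = 0.065:
  t   CF        PV=CF/(1+0.065)^t    t·PV        t(t+1)·PV
  1        80.00        75.1174        75.1174         150.2347
  2        80.00        70.5327       141.0655         423.1965
  3        80.00        66.2279       198.6838         794.7351
  4        80.00        62.1858       248.7434       1,243.7169
  5        80.00        58.3905       291.9523       1,751.7140
  6        80.00        54.8267       328.9604       2,302.7226
  7     2,080.00     1,338.4929     9,369.4505      74,955.6039
  Σ                  1,725.7740    10,653.9732      81,621.9238
P = 1,725.7740.
Convexity = Σ t(t+1)·PV / [P·(1+y)²] = 81,621.9238 / (1,725.7740 × 1.134225) = 41.69881.

41.70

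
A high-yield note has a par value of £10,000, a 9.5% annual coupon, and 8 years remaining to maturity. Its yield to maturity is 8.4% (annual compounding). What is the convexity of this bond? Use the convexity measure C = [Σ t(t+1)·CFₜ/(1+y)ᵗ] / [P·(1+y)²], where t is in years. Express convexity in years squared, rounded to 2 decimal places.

With y = 0.084:
  t   CF        PV=CF/(1+0.084)^t    t·PV        t(t+1)·PV
  1       950.00       876.3838       876.3838       1,752.7675
  2       950.00       808.4721     1,616.9442       4,850.8326
  3       950.00       745.8230     2,237.4689       8,949.8757
  4       950.00       688.0286     2,752.1143      13,760.5715
  5       950.00       634.7127     3,173.5635      19,041.3813
  6       950.00       585.5283     3,513.1700      24,592.1898
  7       950.00       540.1553     3,781.0870      30,248.6960
  8    10,950.00     5,743.5428    45,948.3424     413,535.0815
  Σ                 10,622.6465    63,899.0741     516,731.3959
P = 10,622.6465.
Convexity = Σ t(t+1)·PV / [P·(1+y)²] = 516,731.3959 / (10,622.6465 × 1.175056) = 41.39745.

41.40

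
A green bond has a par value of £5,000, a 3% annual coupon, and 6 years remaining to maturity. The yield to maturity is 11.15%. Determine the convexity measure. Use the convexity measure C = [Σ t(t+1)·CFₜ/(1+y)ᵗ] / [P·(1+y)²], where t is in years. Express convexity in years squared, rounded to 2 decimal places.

29.99

With y = 0.1115:
  t   CF        PV=CF/(1+0.1115)^t    t·PV        t(t+1)·PV
  1       150.00       134.9528       134.9528         269.9055
  2       150.00       121.4150       242.8300         728.4900
  3       150.00       109.2353       327.7058       1,310.8232
  4       150.00        98.2773       393.1094       1,965.5468
  5       150.00        88.4187       442.0933       2,652.5598
  6     5,150.00     2,731.1806    16,387.0839     114,709.5873
  Σ                  3,283.4797    17,927.7751     121,636.9125
P = 3,283.4797.
Convexity = Σ t(t+1)·PV / [P·(1+y)²] = 121,636.9125 / (3,283.4797 × 1.235432) = 29.98556.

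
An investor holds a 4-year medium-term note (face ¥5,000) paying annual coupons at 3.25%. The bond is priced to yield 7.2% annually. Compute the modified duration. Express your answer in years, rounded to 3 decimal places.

Periodic yield y = 0.072. First find Macaulay duration:
  t   CF        PV=CF/(1+0.072)^t    t·PV
  1       162.50       151.5858       151.5858
  2       162.50       141.4047       282.8094
  3       162.50       131.9074       395.7221
  4     5,162.50     3,909.1373    15,636.5492
  Σ                  4,334.0351    16,466.6664
P = 4,334.0351; Macaulay duration = 16,466.6664 / 4,334.0351 = 3.79938 years.
Modified duration = D_Mac / (1 + y) = 3.79938 / 1.072 = 3.54420 years.

3.544 years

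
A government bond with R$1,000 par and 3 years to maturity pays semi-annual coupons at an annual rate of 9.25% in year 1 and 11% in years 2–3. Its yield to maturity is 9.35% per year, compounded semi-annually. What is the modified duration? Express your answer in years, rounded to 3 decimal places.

Periodic yield y = 0.04675. First find Macaulay duration:
  t   CF        PV=CF/(1+0.04675)^t    t·PV
  1        46.25        44.1844        44.1844
  2        46.25        42.2110        84.4220
  3        55.00        47.9550       143.8650
  4        55.00        45.8132       183.2529
  5        55.00        43.7671       218.8355
  6     1,055.00       802.0374     4,812.2246
  Σ                  1,025.9681     5,486.7844
P = 1,025.9681; Macaulay duration = 5,486.7844 / 1,025.9681 = 5.34791 half-year periods = 2.67395 years.
Modified duration = D_Mac / (1 + y) = 2.67395 / 1.04675 = 2.55453 years.

2.555 years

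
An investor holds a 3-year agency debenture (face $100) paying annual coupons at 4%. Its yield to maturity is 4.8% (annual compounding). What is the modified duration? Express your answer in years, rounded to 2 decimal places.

2.75 years

Periodic yield y = 0.048. First find Macaulay duration:
  t   CF        PV=CF/(1+0.048)^t    t·PV
  1         4.00         3.8168         3.8168
  2         4.00         3.6420         7.2840
  3       104.00        90.3544       271.0633
  Σ                     97.8132       282.1641
P = 97.8132; Macaulay duration = 282.1641 / 97.8132 = 2.88472 years.
Modified duration = D_Mac / (1 + y) = 2.88472 / 1.048 = 2.75260 years.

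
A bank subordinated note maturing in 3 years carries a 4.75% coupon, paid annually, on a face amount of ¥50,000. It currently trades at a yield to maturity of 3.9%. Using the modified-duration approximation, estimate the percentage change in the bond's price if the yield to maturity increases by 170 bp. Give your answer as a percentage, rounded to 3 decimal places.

-4.692%

Periodic yield y = 0.039. Modified duration first:
  t   CF        PV=CF/(1+0.039)^t    t·PV
  1     2,375.00     2,285.8518     2,285.8518
  2     2,375.00     2,200.0498     4,400.0997
  3    52,375.00    46,695.7541   140,087.2623
  Σ                 51,181.6557   146,773.2138
P = 51,181.6557; D_Mac = 2.86769 yrs; D_mod = 2.86769/(1+0.039) = 2.76005 yrs.
ΔP/P ≈ -D_mod · Δy = -2.76005 × (+0.017) = -0.046921 = -4.6921%.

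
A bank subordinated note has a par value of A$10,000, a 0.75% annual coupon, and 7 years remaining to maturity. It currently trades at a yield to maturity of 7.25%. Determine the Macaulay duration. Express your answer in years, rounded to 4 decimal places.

Periodic yield y = 0.0725. Discount each cash flow and weight by its year:
  t   CF        PV=CF/(1+0.0725)^t    t·PV
  1        75.00        69.9301        69.9301
  2        75.00        65.2029       130.4057
  3        75.00        60.7952       182.3856
  4        75.00        56.6855       226.7420
  5        75.00        52.8536       264.2681
  6        75.00        49.2808       295.6846
  7    10,075.00     6,172.5405    43,207.7836
  Σ                  6,527.2886    44,377.1997
Price P = Σ PV = 6,527.2886.
Macaulay duration = Σ(t·PV) / P = 44,377.1997 / 6,527.2886 = 6.79872 years.

6.7987 years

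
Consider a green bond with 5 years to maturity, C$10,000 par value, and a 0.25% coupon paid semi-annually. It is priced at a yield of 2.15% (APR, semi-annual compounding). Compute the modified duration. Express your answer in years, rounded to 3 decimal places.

4.917 years

Periodic yield y = 0.01075. First find Macaulay duration:
  t   CF        PV=CF/(1+0.01075)^t    t·PV
  1        12.50        12.3671        12.3671
  2        12.50        12.2355        24.4710
  3        12.50        12.1054        36.3162
  4        12.50        11.9766        47.9066
  5        12.50        11.8493        59.2463
  6        12.50        11.7232        70.3394
  7        12.50        11.5986        81.1899
  8        12.50        11.4752        91.8015
  9        12.50        11.3531       102.1783
  10   10,012.50     8,997.1514    89,971.5141
  Σ                  9,103.8354    90,497.3304
P = 9,103.8354; Macaulay duration = 90,497.3304 / 9,103.8354 = 9.94057 half-year periods = 4.97029 years.
Modified duration = D_Mac / (1 + y) = 4.97029 / 1.01075 = 4.91742 years.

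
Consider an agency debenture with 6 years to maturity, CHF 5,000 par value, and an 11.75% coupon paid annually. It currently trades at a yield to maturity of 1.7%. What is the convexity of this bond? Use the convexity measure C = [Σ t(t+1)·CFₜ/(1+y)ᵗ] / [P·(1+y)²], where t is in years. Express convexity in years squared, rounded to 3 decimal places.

30.885

With y = 0.017:
  t   CF        PV=CF/(1+0.017)^t    t·PV        t(t+1)·PV
  1       587.50       577.6794       577.6794       1,155.3589
  2       587.50       568.0231     1,136.0461       3,408.1383
  3       587.50       558.5281     1,675.5842       6,702.3370
  4       587.50       549.1918     2,196.7673      10,983.8364
  5       587.50       540.0116     2,700.0581      16,200.3486
  6     5,587.50     5,050.0051    30,300.0307     212,100.2151
  Σ                  7,843.4391    38,586.1659     250,550.2344
P = 7,843.4391.
Convexity = Σ t(t+1)·PV / [P·(1+y)²] = 250,550.2344 / (7,843.4391 × 1.034289) = 30.88491.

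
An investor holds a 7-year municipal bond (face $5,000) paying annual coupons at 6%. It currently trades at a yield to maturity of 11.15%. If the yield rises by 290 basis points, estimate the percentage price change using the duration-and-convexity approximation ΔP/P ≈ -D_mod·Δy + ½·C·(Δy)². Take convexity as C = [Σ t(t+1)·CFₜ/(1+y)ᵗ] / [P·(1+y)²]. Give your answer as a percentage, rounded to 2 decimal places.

With y = 0.1115:
  t   CF        PV=CF/(1+0.1115)^t    t·PV        t(t+1)·PV
  1       300.00       269.9055       269.9055         539.8111
  2       300.00       242.8300       485.6600       1,456.9799
  3       300.00       218.4705       655.4116       2,621.6463
  4       300.00       196.5547       786.2187       3,931.0936
  5       300.00       176.8373       884.1866       5,305.1195
  6       300.00       159.0979       954.5874       6,682.1119
  7     5,300.00     2,528.7716    17,701.4010     141,611.2080
  Σ                  3,792.4675    21,737.3708     162,147.9703
P = 3,792.4675; D_Mac = 5.73172 yrs; D_mod = 5.15675 yrs; C = 34.60754.
Duration effect: -5.15675 × (+0.029) = -0.149546
Convexity effect: 0.5 × 34.60754 × (0.029)² = +0.0145525
ΔP/P ≈ -0.149546 + 0.0145525 = -0.134993 = -13.4993%.

-13.50%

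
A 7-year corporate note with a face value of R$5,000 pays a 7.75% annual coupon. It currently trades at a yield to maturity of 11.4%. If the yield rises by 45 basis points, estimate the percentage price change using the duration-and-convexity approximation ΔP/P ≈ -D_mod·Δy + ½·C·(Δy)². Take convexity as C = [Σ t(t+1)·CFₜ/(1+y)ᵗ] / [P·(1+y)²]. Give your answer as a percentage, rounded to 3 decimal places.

-2.193%

With y = 0.114:
  t   CF        PV=CF/(1+0.114)^t    t·PV        t(t+1)·PV
  1       387.50       347.8456       347.8456         695.6912
  2       387.50       312.2492       624.4984       1,873.4952
  3       387.50       280.2955       840.8865       3,363.5461
  4       387.50       251.6118     1,006.4471       5,032.2353
  5       387.50       225.8633     1,129.3167       6,775.9003
  6       387.50       202.7499     1,216.4992       8,515.4941
  7     5,387.50     2,530.4103    17,712.8721     141,702.9770
  Σ                  4,151.0256    22,878.3656     167,959.3391
P = 4,151.0256; D_Mac = 5.51150 yrs; D_mod = 4.94748 yrs; C = 32.60456.
Duration effect: -4.94748 × (+0.0045) = -0.022264
Convexity effect: 0.5 × 32.60456 × (0.0045)² = +0.0003301
ΔP/P ≈ -0.022264 + 0.0003301 = -0.021934 = -2.1934%.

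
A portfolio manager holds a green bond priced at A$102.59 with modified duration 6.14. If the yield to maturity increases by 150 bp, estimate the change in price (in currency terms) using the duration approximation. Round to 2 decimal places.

-A$9.45

Duration approximation: ΔP/P ≈ -D_mod · Δy = -6.14 × (+0.015) = -0.092100.
ΔP ≈ 102.59 × (-0.092100) = -9.448539.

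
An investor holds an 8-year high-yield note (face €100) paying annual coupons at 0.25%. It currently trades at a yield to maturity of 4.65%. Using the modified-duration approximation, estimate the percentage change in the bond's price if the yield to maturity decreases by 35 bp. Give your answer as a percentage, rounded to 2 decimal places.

+2.65%

Periodic yield y = 0.0465. Modified duration first:
  t   CF        PV=CF/(1+0.0465)^t    t·PV
  1         0.25         0.2389         0.2389
  2         0.25         0.2283         0.4566
  3         0.25         0.2181         0.6544
  4         0.25         0.2084         0.8338
  5         0.25         0.1992         0.9959
  6         0.25         0.1903         1.1420
  7         0.25         0.1819         1.2731
  8       100.25        69.6900       557.5201
  Σ                     71.1551       563.1147
P = 71.1551; D_Mac = 7.91390 yrs; D_mod = 7.91390/(1+0.0465) = 7.56226 yrs.
ΔP/P ≈ -D_mod · Δy = -7.56226 × (-0.0035) = +0.026468 = +2.6468%.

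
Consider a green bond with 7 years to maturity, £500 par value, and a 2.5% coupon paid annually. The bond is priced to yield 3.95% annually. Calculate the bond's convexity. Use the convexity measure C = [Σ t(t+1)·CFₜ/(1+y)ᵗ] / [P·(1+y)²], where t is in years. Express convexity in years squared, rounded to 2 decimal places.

With y = 0.0395:
  t   CF        PV=CF/(1+0.0395)^t    t·PV        t(t+1)·PV
  1        12.50        12.0250        12.0250          24.0500
  2        12.50        11.5681        23.1361          69.4084
  3        12.50        11.1285        33.3855         133.5420
  4        12.50        10.7056        42.8225         214.1125
  5        12.50        10.2988        51.4941         308.9647
  6        12.50         9.9075        59.4449         416.1140
  7       512.50       390.7711     2,735.3976      21,883.1804
  Σ                    456.4046     2,957.7057      23,049.3720
P = 456.4046.
Convexity = Σ t(t+1)·PV / [P·(1+y)²] = 23,049.3720 / (456.4046 × 1.080560) = 46.73692.

46.74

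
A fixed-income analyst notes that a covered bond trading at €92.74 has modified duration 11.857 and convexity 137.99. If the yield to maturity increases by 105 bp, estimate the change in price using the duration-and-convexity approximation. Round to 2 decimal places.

-€10.84

Duration effect: -D_mod·Δy = -11.857 × (+0.0105) = -0.1244985
Convexity effect: ½·C·(Δy)² = 0.5 × 137.99 × (0.0105)² = +0.00760669875
ΔP/P ≈ -0.1244985 + 0.00760669875 = -0.11689180125
ΔP ≈ 92.74 × (-0.11689180125) = -10.840545647925.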